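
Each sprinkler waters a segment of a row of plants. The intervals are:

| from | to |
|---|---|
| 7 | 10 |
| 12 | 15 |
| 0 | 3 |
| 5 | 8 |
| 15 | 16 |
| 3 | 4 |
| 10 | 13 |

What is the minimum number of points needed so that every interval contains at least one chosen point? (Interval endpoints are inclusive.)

4

Process intervals by earliest right end; each time one isn't hit yet, stab at its right endpoint.
By right end: [0,3]  [3,4]  [5,8]  [7,10]  [10,13]  [12,15]  [15,16]
[0,3] uncovered → point at 3; [5,8] uncovered → point at 8; [10,13] uncovered → point at 13; [15,16] uncovered → point at 16.
Points: 3, 8, 13, 16 (4 total).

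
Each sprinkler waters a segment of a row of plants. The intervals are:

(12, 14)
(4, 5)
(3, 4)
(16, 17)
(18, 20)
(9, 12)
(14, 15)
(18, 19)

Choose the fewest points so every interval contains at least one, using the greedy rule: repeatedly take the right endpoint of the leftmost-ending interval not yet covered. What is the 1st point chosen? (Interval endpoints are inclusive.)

4

Sorted: [3,4] [4,5] [9,12] [12,14] [14,15] [16,17] [18,19] [18,20]
{[3,4],[4,5]} hit by 4; {[9,12],[12,14]} hit by 12; {[14,15]} hit by 15; {[16,17]} hit by 17; {[18,19],[18,20]} hit by 19.
Points: 4, 12, 15, 17, 19 (5 total).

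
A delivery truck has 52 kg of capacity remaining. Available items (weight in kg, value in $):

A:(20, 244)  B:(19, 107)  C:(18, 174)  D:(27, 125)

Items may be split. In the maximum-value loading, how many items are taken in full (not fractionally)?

2

Ratios (sorted): A 12.20, C 9.67, B 5.63, D 4.63
take A (20 @ 244); take C (18 @ 174); take 14/19 of B → 78.84. Capacity used 52/52.
2 item(s) taken whole; one partial (take 14/19 of B).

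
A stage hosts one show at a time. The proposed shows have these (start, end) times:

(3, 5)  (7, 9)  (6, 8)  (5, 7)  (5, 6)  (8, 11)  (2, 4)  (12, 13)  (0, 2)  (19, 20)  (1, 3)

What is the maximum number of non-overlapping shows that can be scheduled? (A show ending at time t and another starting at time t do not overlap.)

7

Sorted by end: (0,2)  (1,3)  (2,4)  (3,5)  (5,6)  (5,7)  (6,8)  (7,9)  (8,11)  (12,13)  (19,20)
take (0,2); take (2,4); take (5,6); take (6,8); take (8,11); take (12,13); take (19,20).
Selected 7 shows.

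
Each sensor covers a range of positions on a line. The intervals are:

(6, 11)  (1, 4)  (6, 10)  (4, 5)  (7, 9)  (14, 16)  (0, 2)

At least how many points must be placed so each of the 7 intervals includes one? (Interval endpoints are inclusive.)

4

Sort by right endpoint; whenever an interval is uncovered, place a point at its right end.
Sorted: [0,2] [1,4] [4,5] [7,9] [6,10] [6,11] [14,16]
{[0,2],[1,4]} hit by 2; {[4,5]} hit by 5; {[7,9],[6,10],[6,11]} hit by 9; {[14,16]} hit by 16.
Points: 2, 5, 9, 16 (4 total).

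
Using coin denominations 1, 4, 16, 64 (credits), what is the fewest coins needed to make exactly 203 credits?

203 = 3×64 + 2×4 + 3×1
Total coins = 3 + 2 + 3 = 8

8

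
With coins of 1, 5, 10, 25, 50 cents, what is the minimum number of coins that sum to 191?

Use the largest denomination that fits, subtract, and repeat.
191 − 3×50→41 − 1×25→16 − 1×10→6 − 1×5→1 − 1×1→0
Total coins = 3 + 1 + 1 + 1 + 1 = 7

7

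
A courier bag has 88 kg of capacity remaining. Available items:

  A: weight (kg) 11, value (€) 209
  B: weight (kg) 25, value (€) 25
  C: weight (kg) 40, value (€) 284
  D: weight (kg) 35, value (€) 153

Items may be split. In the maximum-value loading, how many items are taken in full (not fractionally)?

Greedy by value/weight ratio, highest first.
Order: A (209/11=19.00) > C (284/40=7.10) > D (153/35=4.37) > B (25/25=1.00)
Fill: take A (11 @ 209) → take C (40 @ 284) → take D (35 @ 153) → take 2/25 of B → 2.00; 88/88 used.
3 item(s) taken whole; one partial (take 2/25 of B).

3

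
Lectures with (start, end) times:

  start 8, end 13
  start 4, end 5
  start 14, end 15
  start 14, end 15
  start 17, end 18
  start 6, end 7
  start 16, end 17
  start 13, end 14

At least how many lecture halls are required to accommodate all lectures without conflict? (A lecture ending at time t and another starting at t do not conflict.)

Events (time:±→running): 4:+→1 5:-→0 6:+→1 7:-→0 8:+→1 13:-→0 13:+→1 14:-→0 14:+→1 14:+→2 … peak 2.

2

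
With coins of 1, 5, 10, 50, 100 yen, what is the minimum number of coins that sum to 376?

8

376 − 3×100→76 − 1×50→26 − 2×10→6 − 1×5→1 − 1×1→0
Total coins = 3 + 1 + 2 + 1 + 1 = 8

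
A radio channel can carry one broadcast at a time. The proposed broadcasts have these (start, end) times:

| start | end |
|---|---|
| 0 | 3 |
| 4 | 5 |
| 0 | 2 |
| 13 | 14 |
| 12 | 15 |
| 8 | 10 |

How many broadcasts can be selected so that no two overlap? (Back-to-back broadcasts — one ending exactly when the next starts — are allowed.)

Sorted by end: (0,2)  (0,3)  (4,5)  (8,10)  (13,14)  (12,15)
take (0,2); skip (0,3); take (4,5); take (8,10); take (13,14).
Selected 4 broadcasts.

4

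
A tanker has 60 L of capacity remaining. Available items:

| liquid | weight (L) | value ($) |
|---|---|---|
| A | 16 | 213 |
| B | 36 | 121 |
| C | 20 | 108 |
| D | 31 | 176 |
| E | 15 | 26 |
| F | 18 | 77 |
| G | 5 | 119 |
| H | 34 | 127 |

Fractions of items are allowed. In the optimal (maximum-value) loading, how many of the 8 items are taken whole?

Greedy by value/weight ratio, highest first.
Ratios (sorted): G 23.80, A 13.31, D 5.68, C 5.40, F 4.28, H 3.74, B 3.36, E 1.73
take G (5 @ 119); take A (16 @ 213); take D (31 @ 176); take 8/20 of C → 43.20. Capacity used 60/60.
3 item(s) taken whole; one partial (take 8/20 of C).

3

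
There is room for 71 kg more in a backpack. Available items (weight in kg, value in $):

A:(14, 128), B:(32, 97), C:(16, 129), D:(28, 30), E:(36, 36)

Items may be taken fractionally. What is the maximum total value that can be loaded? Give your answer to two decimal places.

363.64

Greedy by value/weight ratio, highest first.
Ratios (sorted): A 9.14, C 8.06, B 3.03, D 1.07, E 1.00
take A (14 @ 128); take C (16 @ 129); take B (32 @ 97); take 9/28 of D → 9.64. Capacity used 71/71.
Total value = 363.64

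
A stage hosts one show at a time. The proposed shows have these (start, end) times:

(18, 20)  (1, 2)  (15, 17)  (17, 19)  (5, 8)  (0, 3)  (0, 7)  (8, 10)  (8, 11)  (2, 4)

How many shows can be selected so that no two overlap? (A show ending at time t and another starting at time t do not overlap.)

6

Order by finish time; keep every interval that doesn't clash with the previous kept one.
Sorted by end: (1,2)  (0,3)  (2,4)  (0,7)  (5,8)  (8,10)  (8,11)  (15,17)  (17,19)  (18,20)
take (1,2); take (2,4); take (5,8); take (8,10); skip (8,11); take (15,17); take (17,19).
Selected 6 shows.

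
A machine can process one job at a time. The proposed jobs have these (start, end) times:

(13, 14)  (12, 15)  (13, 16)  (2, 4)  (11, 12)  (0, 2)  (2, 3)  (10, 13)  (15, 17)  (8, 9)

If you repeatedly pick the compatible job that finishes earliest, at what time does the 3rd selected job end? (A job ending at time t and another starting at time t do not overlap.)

9

Sort by end time and greedily take each interval whose start is ≥ the last chosen end.
By end time: (0,2), (2,3), (2,4), (8,9), (11,12), (10,13), (13,14), (12,15), (13,16), (15,17).
Pick (0,2); next start ≥ 2 → (2,3); next start ≥ 3 → (8,9); next start ≥ 9 → (11,12); next start ≥ 12 → (13,14); next start ≥ 14 → (15,17).
Selected: (0,2) (2,3) (8,9) (11,12) (13,14) (15,17)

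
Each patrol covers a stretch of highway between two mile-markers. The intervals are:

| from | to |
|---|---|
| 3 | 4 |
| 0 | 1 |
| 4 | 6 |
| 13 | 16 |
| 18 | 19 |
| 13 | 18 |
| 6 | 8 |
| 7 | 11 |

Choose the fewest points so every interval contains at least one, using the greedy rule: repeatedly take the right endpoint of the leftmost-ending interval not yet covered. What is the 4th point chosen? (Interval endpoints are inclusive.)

Sort by right endpoint; whenever an interval is uncovered, place a point at its right end.
Sorted: [0,1] [3,4] [4,6] [6,8] [7,11] [13,16] [13,18] [18,19]
{[0,1]} hit by 1; {[3,4],[4,6]} hit by 4; {[6,8],[7,11]} hit by 8; {[13,16],[13,18]} hit by 16; {[18,19]} hit by 19.
Points: 1, 4, 8, 16, 19 (5 total).

16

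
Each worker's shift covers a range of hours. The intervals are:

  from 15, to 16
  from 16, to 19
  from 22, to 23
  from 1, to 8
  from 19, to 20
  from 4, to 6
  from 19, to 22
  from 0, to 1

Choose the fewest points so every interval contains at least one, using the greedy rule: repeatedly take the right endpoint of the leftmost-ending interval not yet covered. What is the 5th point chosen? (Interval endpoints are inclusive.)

Process intervals by earliest right end; each time one isn't hit yet, stab at its right endpoint.
By right end: [0,1]  [4,6]  [1,8]  [15,16]  [16,19]  [19,20]  [19,22]  [22,23]
[0,1] uncovered → point at 1; [4,6] uncovered → point at 6; [15,16] uncovered → point at 16; [19,20] uncovered → point at 20; [22,23] uncovered → point at 23.
Points: 1, 6, 16, 20, 23 (5 total).

23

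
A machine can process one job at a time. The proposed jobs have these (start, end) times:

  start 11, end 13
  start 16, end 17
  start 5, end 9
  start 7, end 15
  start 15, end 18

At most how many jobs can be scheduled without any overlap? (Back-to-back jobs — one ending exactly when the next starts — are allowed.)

Greedy by earliest finish: after sorting by end time, pick each interval compatible with the last pick.
By end time: (5,9), (11,13), (7,15), (16,17), (15,18).
Pick (5,9); next start ≥ 9 → (11,13); next start ≥ 13 → (16,17).
Selected 3 jobs.

3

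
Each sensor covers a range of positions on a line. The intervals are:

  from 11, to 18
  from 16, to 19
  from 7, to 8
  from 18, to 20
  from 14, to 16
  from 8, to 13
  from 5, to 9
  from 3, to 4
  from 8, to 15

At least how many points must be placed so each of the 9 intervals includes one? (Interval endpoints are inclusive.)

4

Process intervals by earliest right end; each time one isn't hit yet, stab at its right endpoint.
By right end: [3,4]  [7,8]  [5,9]  [8,13]  [8,15]  [14,16]  [11,18]  [16,19]  [18,20]
[3,4] uncovered → point at 4; [7,8] uncovered → point at 8; [14,16] uncovered → point at 16; [18,20] uncovered → point at 20.
Points: 4, 8, 16, 20 (4 total).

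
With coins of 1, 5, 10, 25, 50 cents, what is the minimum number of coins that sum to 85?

3

Greedy: take as many of the largest coin as possible, then repeat with the remainder.
85 = 1×50 + 1×25 + 1×10
Total coins = 1 + 1 + 1 = 3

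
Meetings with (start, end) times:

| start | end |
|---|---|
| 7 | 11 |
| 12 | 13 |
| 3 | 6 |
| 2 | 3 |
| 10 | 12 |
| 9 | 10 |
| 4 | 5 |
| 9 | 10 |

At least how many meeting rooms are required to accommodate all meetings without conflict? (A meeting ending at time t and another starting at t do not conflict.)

The answer is the maximum number of intervals overlapping at any instant.
Events (time:±→running): 2:+→1 3:-→0 3:+→1 4:+→2 5:-→1 6:-→0 7:+→1 9:+→2 9:+→3 … peak 3.

3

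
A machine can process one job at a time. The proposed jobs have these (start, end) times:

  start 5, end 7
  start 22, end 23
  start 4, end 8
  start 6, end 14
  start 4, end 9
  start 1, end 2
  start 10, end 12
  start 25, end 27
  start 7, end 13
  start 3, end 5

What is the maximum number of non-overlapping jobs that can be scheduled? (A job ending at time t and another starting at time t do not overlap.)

By end time: (1,2), (3,5), (5,7), (4,8), (4,9), (10,12), (7,13), (6,14), (22,23), (25,27).
Pick (1,2); next start ≥ 2 → (3,5); next start ≥ 5 → (5,7); next start ≥ 7 → (10,12); next start ≥ 12 → (22,23); next start ≥ 23 → (25,27).
Selected 6 jobs.

6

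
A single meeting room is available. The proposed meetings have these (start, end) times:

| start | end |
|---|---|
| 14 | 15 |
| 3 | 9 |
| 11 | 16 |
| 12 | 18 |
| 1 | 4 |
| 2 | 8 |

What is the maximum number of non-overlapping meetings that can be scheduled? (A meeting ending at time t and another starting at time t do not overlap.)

2

Order by finish time; keep every interval that doesn't clash with the previous kept one.
Sorted by end: (1,4)  (2,8)  (3,9)  (14,15)  (11,16)  (12,18)
take (1,4); take (14,15); skip (11,16); skip (12,18).
Selected 2 meetings.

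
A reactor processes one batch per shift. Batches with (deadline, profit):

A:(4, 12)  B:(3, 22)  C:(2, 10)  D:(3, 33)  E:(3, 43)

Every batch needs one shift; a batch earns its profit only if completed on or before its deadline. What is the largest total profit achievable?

110

Sort by profit descending; place each in the latest free slot ≤ its deadline.
Profit order: E=43 D=33 B=22 A=12 C=10
Assign: E→slot 3, D→slot 2, B→slot 1, A→slot 4, C skipped.
Slots: [1:B] [2:D] [3:E] [4:A]
Profit = 22 + 33 + 43 + 12 = 110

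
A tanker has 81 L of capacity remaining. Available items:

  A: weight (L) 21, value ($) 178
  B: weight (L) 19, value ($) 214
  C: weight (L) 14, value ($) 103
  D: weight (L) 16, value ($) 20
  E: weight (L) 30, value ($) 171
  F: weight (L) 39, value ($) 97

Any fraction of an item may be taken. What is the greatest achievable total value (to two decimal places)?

648.90

Order: B (214/19=11.26) > A (178/21=8.48) > C (103/14=7.36) > E (171/30=5.70) > F (97/39=2.49) > D (20/16=1.25)
Fill: take B (19 @ 214) → take A (21 @ 178) → take C (14 @ 103) → take 27/30 of E → 153.90; 81/81 used.
Total value = 648.90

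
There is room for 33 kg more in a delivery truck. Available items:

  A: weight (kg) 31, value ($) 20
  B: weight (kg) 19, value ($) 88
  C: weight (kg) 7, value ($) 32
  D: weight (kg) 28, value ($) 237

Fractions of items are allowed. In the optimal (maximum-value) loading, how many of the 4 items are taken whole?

Order: D (237/28=8.46) > B (88/19=4.63) > C (32/7=4.57) > A (20/31=0.65)
Fill: take D (28 @ 237) → take 5/19 of B → 23.16; 33/33 used.
1 item(s) taken whole; one partial (take 5/19 of B).

1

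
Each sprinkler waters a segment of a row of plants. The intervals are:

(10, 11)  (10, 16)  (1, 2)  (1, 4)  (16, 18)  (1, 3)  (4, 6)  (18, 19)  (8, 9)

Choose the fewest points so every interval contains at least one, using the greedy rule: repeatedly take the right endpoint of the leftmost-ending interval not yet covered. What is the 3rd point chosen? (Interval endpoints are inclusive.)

9

Process intervals by earliest right end; each time one isn't hit yet, stab at its right endpoint.
Sorted: [1,2] [1,3] [1,4] [4,6] [8,9] [10,11] [10,16] [16,18] [18,19]
{[1,2],[1,3],[1,4]} hit by 2; {[4,6]} hit by 6; {[8,9]} hit by 9; {[10,11],[10,16]} hit by 11; {[16,18],[18,19]} hit by 18.
Points: 2, 6, 9, 11, 18 (5 total).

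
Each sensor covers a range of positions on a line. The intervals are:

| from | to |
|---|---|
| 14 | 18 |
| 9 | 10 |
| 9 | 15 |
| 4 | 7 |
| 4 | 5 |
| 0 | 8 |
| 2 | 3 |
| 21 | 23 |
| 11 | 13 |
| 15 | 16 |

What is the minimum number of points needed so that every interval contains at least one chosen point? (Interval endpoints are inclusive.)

6

By right end: [2,3]  [4,5]  [4,7]  [0,8]  [9,10]  [11,13]  [9,15]  [15,16]  [14,18]  [21,23]
[2,3] uncovered → point at 3; [4,5] uncovered → point at 5; [9,10] uncovered → point at 10; [11,13] uncovered → point at 13; [15,16] uncovered → point at 16; [21,23] uncovered → point at 23.
Points: 3, 5, 10, 13, 16, 23 (6 total).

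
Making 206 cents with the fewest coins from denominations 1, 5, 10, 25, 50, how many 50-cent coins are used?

4

Use the largest denomination that fits, subtract, and repeat.
206 = 4×50 + 1×5 + 1×1
Count of 50: 4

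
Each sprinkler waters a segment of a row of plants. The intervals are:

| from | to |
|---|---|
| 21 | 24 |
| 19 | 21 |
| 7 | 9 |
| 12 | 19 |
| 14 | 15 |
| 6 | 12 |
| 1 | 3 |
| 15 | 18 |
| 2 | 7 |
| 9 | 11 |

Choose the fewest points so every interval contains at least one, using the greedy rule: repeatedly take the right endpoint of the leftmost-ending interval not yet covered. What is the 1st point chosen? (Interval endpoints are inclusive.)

3

Sorted: [1,3] [2,7] [7,9] [9,11] [6,12] [14,15] [15,18] [12,19] [19,21] [21,24]
{[1,3],[2,7]} hit by 3; {[7,9],[9,11],[6,12]} hit by 9; {[14,15],[15,18],[12,19]} hit by 15; {[19,21],[21,24]} hit by 21.
Points: 3, 9, 15, 21 (4 total).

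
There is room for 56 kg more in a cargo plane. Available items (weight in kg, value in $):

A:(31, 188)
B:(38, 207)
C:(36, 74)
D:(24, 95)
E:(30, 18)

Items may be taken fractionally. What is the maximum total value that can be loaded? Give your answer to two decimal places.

324.18

Greedy by value/weight ratio, highest first.
Ratios (sorted): A 6.06, B 5.45, D 3.96, C 2.06, E 0.60
take A (31 @ 188); take 25/38 of B → 136.18. Capacity used 56/56.
Total value = 324.18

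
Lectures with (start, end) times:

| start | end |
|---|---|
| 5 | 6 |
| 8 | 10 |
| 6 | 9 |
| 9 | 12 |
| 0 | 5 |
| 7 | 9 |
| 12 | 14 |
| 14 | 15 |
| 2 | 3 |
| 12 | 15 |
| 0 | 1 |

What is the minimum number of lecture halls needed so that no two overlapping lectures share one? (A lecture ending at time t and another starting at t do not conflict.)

The answer is the maximum number of intervals overlapping at any instant.
Events (time:±→running): 0:+→1 0:+→2 1:-→1 2:+→2 3:-→1 5:-→0 5:+→1 6:-→0 6:+→1 7:+→2 8:+→3 … peak 3.

3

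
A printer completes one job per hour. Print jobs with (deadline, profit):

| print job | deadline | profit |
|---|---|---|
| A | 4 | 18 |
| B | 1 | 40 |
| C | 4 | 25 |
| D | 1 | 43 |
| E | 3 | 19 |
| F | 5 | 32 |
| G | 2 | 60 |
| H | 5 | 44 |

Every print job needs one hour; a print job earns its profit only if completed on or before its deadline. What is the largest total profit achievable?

204

By profit: G(d2,60), H(d5,44), D(d1,43), B(d1,40), F(d5,32), C(d4,25), E(d3,19), A(d4,18)
G→slot 2; H→slot 5; D→slot 1; B skipped; F→slot 4; C→slot 3; E skipped; A skipped.
Profit = 43 + 60 + 25 + 32 + 44 = 204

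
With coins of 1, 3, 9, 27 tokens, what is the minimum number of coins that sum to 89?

Greedy: take as many of the largest coin as possible, then repeat with the remainder.
89 − 3×27→8 − 2×3→2 − 2×1→0
Total coins = 3 + 2 + 2 = 7

7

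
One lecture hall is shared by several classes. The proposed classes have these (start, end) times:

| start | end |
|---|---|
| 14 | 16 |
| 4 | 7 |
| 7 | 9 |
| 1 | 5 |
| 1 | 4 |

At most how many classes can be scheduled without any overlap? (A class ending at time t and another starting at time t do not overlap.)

Sort by end time and greedily take each interval whose start is ≥ the last chosen end.
By end time: (1,4), (1,5), (4,7), (7,9), (14,16).
Pick (1,4); next start ≥ 4 → (4,7); next start ≥ 7 → (7,9); next start ≥ 9 → (14,16).
Selected 4 classes.

4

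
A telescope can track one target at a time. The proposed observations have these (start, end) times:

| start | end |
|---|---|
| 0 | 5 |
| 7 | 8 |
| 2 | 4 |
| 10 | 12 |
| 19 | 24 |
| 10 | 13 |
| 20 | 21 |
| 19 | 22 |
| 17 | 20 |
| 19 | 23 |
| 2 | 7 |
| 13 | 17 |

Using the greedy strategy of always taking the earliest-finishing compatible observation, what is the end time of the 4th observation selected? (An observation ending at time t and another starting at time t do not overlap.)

Sorted by end: (2,4)  (0,5)  (2,7)  (7,8)  (10,12)  (10,13)  (13,17)  (17,20)  (20,21)  (19,22)  (19,23)  (19,24)
take (2,4); take (7,8); take (10,12); take (13,17); take (17,20); take (20,21); skip (19,23).
Selected: (2,4) (7,8) (10,12) (13,17) (17,20) (20,21)

17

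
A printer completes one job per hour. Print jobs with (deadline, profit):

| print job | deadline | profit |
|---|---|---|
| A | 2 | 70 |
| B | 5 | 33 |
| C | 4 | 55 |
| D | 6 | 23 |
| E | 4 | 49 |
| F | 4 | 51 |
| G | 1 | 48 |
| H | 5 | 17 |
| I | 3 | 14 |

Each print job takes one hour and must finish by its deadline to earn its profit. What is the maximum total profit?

Profit order: A=70 C=55 F=51 E=49 G=48 B=33 D=23 H=17 I=14
Assign: A→slot 2, C→slot 4, F→slot 3, E→slot 1, G skipped, B→slot 5, D→slot 6, H skipped, I skipped.
Slots: [1:E] [2:A] [3:F] [4:C] [5:B] [6:D]
Profit = 49 + 70 + 51 + 55 + 33 + 23 = 281

281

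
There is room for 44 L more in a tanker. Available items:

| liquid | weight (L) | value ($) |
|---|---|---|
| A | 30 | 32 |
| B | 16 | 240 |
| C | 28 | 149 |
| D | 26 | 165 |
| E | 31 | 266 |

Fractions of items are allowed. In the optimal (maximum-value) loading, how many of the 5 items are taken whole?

Sort by value per unit weight and fill in that order.
Order: B (240/16=15.00) > E (266/31=8.58) > D (165/26=6.35) > C (149/28=5.32) > A (32/30=1.07)
Fill: take B (16 @ 240) → take 28/31 of E → 240.26; 44/44 used.
1 item(s) taken whole; one partial (take 28/31 of E).

1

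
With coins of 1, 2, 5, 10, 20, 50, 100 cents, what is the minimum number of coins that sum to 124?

Greedy: take as many of the largest coin as possible, then repeat with the remainder.
124 = 1×100 + 1×20 + 2×2
Total coins = 1 + 1 + 2 = 4

4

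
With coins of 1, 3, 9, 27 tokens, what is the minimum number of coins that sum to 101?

7

101 − 3×27→20 − 2×9→2 − 2×1→0
Total coins = 3 + 2 + 2 = 7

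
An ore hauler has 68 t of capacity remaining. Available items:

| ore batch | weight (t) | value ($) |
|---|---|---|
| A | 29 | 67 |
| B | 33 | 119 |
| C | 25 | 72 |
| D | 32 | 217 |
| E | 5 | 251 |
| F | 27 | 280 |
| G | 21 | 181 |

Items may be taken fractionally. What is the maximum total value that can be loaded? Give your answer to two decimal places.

Ratios (sorted): E 50.20, F 10.37, G 8.62, D 6.78, B 3.61, C 2.88, A 2.31
take E (5 @ 251); take F (27 @ 280); take G (21 @ 181); take 15/32 of D → 101.72. Capacity used 68/68.
Total value = 813.72

813.72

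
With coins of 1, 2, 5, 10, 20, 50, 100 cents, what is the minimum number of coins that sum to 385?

Greedy: take as many of the largest coin as possible, then repeat with the remainder.
385 − 3×100→85 − 1×50→35 − 1×20→15 − 1×10→5 − 1×5→0
Total coins = 3 + 1 + 1 + 1 + 1 = 7

7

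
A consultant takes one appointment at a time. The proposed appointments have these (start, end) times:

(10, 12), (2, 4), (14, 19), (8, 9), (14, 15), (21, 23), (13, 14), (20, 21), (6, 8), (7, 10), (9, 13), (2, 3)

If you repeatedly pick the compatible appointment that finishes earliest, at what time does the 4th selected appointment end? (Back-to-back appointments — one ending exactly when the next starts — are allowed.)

By end time: (2,3), (2,4), (6,8), (8,9), (7,10), (10,12), (9,13), (13,14), (14,15), (14,19), (20,21), (21,23).
Pick (2,3); next start ≥ 3 → (6,8); next start ≥ 8 → (8,9); next start ≥ 9 → (10,12); next start ≥ 12 → (13,14); next start ≥ 14 → (14,15); next start ≥ 15 → (20,21); next start ≥ 21 → (21,23).
Selected: (2,3) (6,8) (8,9) (10,12) (13,14) (14,15) (20,21) (21,23)

12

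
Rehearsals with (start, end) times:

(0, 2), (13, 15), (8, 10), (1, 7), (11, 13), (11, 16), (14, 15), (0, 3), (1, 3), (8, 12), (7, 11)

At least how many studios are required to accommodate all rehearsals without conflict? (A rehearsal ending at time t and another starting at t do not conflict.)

Events (time:±→running): 0:+→1 0:+→2 1:+→3 1:+→4 … peak 4.

4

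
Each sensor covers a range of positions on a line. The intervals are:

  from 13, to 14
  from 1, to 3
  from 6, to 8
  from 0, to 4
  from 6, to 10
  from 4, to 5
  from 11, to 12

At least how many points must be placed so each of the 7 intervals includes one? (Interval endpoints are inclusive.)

Sort by right endpoint; whenever an interval is uncovered, place a point at its right end.
Sorted: [1,3] [0,4] [4,5] [6,8] [6,10] [11,12] [13,14]
{[1,3],[0,4]} hit by 3; {[4,5]} hit by 5; {[6,8],[6,10]} hit by 8; {[11,12]} hit by 12; {[13,14]} hit by 14.
Points: 3, 5, 8, 12, 14 (5 total).

5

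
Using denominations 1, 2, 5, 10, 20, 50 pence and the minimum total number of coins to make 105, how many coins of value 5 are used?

Use the largest denomination that fits, subtract, and repeat.
105 − 2×50→5 − 1×5→0
Count of 5: 1

1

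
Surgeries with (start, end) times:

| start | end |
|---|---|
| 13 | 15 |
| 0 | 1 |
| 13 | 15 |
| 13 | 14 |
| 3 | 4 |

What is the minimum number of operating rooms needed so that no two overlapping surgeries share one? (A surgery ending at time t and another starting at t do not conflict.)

3

Events (time:±→running): 0:+→1 1:-→0 3:+→1 4:-→0 13:+→1 13:+→2 13:+→3 … peak 3.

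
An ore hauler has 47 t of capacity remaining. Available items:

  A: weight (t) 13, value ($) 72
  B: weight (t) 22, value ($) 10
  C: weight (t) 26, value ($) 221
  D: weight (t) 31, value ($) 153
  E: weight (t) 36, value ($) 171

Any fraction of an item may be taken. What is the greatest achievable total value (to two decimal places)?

332.48

Ratios (sorted): C 8.50, A 5.54, D 4.94, E 4.75, B 0.45
take C (26 @ 221); take A (13 @ 72); take 8/31 of D → 39.48. Capacity used 47/47.
Total value = 332.48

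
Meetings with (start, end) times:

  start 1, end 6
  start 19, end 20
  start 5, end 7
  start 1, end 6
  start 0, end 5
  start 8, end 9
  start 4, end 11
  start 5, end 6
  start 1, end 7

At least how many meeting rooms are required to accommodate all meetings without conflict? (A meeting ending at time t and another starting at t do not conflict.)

6

Events (time:±→running): 0:+→1 1:+→2 1:+→3 1:+→4 4:+→5 5:-→4 5:+→5 5:+→6 … peak 6.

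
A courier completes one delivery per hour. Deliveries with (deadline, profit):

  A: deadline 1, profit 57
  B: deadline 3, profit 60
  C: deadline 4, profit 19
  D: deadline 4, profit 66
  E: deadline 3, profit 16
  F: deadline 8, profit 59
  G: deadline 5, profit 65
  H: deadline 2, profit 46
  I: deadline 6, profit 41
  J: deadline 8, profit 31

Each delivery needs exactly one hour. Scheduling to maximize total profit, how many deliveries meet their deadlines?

8

Profit order: D=66 G=65 B=60 F=59 A=57 H=46 I=41 J=31 C=19 E=16
Assign: D→slot 4, G→slot 5, B→slot 3, F→slot 8, A→slot 1, H→slot 2, I→slot 6, J→slot 7, C skipped, E skipped.
Slots: [1:A] [2:H] [3:B] [4:D] [5:G] [6:I] [7:J] [8:F]
8 of 10 scheduled.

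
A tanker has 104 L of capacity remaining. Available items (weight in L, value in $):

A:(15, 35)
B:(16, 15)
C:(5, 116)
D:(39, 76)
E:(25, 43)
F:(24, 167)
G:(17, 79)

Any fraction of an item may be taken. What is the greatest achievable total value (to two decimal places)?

479.88

Greedy by value/weight ratio, highest first.
Order: C (116/5=23.20) > F (167/24=6.96) > G (79/17=4.65) > A (35/15=2.33) > D (76/39=1.95) > E (43/25=1.72) > B (15/16=0.94)
Fill: take C (5 @ 116) → take F (24 @ 167) → take G (17 @ 79) → take A (15 @ 35) → take D (39 @ 76) → take 4/25 of E → 6.88; 104/104 used.
Total value = 479.88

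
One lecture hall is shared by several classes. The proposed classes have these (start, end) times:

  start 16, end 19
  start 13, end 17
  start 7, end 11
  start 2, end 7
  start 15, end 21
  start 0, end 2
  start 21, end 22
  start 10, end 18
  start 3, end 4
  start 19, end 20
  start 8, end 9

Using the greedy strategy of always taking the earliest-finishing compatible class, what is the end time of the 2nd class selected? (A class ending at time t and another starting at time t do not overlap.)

Greedy by earliest finish: after sorting by end time, pick each interval compatible with the last pick.
Sorted by end: (0,2)  (3,4)  (2,7)  (8,9)  (7,11)  (13,17)  (10,18)  (16,19)  (19,20)  (15,21)  (21,22)
take (0,2); take (3,4); skip (2,7); take (8,9); take (13,17); take (19,20); take (21,22).
Selected: (0,2) (3,4) (8,9) (13,17) (19,20) (21,22)

4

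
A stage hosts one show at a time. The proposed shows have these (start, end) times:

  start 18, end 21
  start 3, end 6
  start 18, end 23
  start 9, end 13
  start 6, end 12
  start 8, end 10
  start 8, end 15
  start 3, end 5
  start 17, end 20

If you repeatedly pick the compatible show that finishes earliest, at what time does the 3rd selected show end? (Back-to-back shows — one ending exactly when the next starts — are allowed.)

Greedy by earliest finish: after sorting by end time, pick each interval compatible with the last pick.
Sorted by end: (3,5)  (3,6)  (8,10)  (6,12)  (9,13)  (8,15)  (17,20)  (18,21)  (18,23)
take (3,5); take (8,10); skip (6,12); take (17,20); skip (18,21); skip (18,23).
Selected: (3,5) (8,10) (17,20)

20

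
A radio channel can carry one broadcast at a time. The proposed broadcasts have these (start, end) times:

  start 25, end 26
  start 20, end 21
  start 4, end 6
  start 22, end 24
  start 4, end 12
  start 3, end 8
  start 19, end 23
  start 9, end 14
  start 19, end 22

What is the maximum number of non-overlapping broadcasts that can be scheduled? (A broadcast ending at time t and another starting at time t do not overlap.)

Sorted by end: (4,6)  (3,8)  (4,12)  (9,14)  (20,21)  (19,22)  (19,23)  (22,24)  (25,26)
take (4,6); skip (3,8); take (9,14); take (20,21); skip (19,22); take (22,24); take (25,26).
Selected 5 broadcasts.

5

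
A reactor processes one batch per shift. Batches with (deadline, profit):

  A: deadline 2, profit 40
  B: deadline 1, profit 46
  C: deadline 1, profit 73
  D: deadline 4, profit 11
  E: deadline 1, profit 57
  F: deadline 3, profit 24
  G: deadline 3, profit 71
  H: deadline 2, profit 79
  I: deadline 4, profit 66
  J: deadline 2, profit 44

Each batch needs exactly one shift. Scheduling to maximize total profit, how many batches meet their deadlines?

By profit: H(d2,79), C(d1,73), G(d3,71), I(d4,66), E(d1,57), B(d1,46), J(d2,44), A(d2,40), F(d3,24), D(d4,11)
H→slot 2; C→slot 1; G→slot 3; I→slot 4; E skipped; B skipped; J skipped; A skipped; F skipped; D skipped.
4 of 10 scheduled.

4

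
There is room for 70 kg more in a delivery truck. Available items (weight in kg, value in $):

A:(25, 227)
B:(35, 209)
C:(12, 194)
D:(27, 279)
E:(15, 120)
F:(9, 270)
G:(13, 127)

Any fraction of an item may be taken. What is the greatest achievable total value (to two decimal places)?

Greedy by value/weight ratio, highest first.
Ratios (sorted): F 30.00, C 16.17, D 10.33, G 9.77, A 9.08, E 8.00, B 5.97
take F (9 @ 270); take C (12 @ 194); take D (27 @ 279); take G (13 @ 127); take 9/25 of A → 81.72. Capacity used 70/70.
Total value = 951.72

951.72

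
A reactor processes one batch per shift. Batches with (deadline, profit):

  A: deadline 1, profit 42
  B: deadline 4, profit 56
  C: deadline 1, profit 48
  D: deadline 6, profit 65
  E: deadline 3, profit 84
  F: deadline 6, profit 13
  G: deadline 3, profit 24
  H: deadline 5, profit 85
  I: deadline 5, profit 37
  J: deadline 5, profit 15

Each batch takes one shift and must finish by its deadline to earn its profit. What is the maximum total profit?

375

Profit order: H=85 E=84 D=65 B=56 C=48 A=42 I=37 G=24 J=15 F=13
Assign: H→slot 5, E→slot 3, D→slot 6, B→slot 4, C→slot 1, A skipped, I→slot 2, G skipped, J skipped, F skipped.
Slots: [1:C] [2:I] [3:E] [4:B] [5:H] [6:D]
Profit = 48 + 37 + 84 + 56 + 85 + 65 = 375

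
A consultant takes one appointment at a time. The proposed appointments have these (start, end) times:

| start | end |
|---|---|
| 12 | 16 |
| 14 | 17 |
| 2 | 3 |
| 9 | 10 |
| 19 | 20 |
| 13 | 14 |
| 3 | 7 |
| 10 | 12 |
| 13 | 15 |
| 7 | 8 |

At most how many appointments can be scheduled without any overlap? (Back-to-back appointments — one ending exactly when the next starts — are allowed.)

8

By end time: (2,3), (3,7), (7,8), (9,10), (10,12), (13,14), (13,15), (12,16), (14,17), (19,20).
Pick (2,3); next start ≥ 3 → (3,7); next start ≥ 7 → (7,8); next start ≥ 8 → (9,10); next start ≥ 10 → (10,12); next start ≥ 12 → (13,14); next start ≥ 14 → (14,17); next start ≥ 17 → (19,20).
Selected 8 appointments.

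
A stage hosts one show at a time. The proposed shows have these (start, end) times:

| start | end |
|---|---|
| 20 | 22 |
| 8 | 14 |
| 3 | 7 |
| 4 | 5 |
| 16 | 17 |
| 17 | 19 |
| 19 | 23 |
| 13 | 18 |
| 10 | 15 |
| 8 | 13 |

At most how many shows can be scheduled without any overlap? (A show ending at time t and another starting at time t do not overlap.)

Order by finish time; keep every interval that doesn't clash with the previous kept one.
Sorted by end: (4,5)  (3,7)  (8,13)  (8,14)  (10,15)  (16,17)  (13,18)  (17,19)  (20,22)  (19,23)
take (4,5); skip (3,7); take (8,13); skip (8,14); take (16,17); skip (13,18); take (17,19); take (20,22).
Selected 5 shows.

5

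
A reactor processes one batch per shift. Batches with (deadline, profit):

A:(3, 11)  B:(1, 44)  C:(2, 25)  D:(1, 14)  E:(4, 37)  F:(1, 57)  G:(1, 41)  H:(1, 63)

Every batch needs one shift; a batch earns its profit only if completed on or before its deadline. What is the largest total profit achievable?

Profit order: H=63 F=57 B=44 G=41 E=37 C=25 D=14 A=11
Assign: H→slot 1, F skipped, B skipped, G skipped, E→slot 4, C→slot 2, D skipped, A→slot 3.
Slots: [1:H] [2:C] [3:A] [4:E]
Profit = 63 + 25 + 11 + 37 = 136

136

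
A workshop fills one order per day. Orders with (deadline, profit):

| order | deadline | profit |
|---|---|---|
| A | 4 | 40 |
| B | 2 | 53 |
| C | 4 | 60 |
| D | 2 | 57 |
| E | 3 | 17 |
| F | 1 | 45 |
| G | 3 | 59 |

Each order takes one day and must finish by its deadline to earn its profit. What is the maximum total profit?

Take jobs in profit order; each goes to the latest open slot no later than its deadline.
By profit: C(d4,60), G(d3,59), D(d2,57), B(d2,53), F(d1,45), A(d4,40), E(d3,17)
C→slot 4; G→slot 3; D→slot 2; B→slot 1; F skipped; A skipped; E skipped.
Profit = 53 + 57 + 59 + 60 = 229

229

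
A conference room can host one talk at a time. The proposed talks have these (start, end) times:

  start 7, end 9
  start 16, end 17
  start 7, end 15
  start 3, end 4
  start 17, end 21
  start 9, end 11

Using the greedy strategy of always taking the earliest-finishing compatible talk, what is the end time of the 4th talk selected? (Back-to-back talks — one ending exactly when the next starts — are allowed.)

By end time: (3,4), (7,9), (9,11), (7,15), (16,17), (17,21).
Pick (3,4); next start ≥ 4 → (7,9); next start ≥ 9 → (9,11); next start ≥ 11 → (16,17); next start ≥ 17 → (17,21).
Selected: (3,4) (7,9) (9,11) (16,17) (17,21)

17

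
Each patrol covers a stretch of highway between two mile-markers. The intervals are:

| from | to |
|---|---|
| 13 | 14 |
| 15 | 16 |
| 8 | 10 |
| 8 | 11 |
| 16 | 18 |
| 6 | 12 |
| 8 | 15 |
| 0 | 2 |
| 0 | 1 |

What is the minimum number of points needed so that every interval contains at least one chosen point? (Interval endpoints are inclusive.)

Sort by right endpoint; whenever an interval is uncovered, place a point at its right end.
Sorted: [0,1] [0,2] [8,10] [8,11] [6,12] [13,14] [8,15] [15,16] [16,18]
{[0,1],[0,2]} hit by 1; {[8,10],[8,11],[6,12]} hit by 10; {[13,14],[8,15]} hit by 14; {[15,16],[16,18]} hit by 16.
Points: 1, 10, 14, 16 (4 total).

4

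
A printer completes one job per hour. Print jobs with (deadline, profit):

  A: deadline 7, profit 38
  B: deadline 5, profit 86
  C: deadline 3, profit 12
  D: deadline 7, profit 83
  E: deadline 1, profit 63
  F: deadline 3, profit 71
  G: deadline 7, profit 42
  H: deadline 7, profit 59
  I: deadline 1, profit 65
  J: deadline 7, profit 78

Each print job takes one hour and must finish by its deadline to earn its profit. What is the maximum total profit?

Sort by profit descending; place each in the latest free slot ≤ its deadline.
By profit: B(d5,86), D(d7,83), J(d7,78), F(d3,71), I(d1,65), E(d1,63), H(d7,59), G(d7,42), A(d7,38), C(d3,12)
B→slot 5; D→slot 7; J→slot 6; F→slot 3; I→slot 1; E skipped; H→slot 4; G→slot 2; A skipped; C skipped.
Profit = 65 + 42 + 71 + 59 + 86 + 78 + 83 = 484

484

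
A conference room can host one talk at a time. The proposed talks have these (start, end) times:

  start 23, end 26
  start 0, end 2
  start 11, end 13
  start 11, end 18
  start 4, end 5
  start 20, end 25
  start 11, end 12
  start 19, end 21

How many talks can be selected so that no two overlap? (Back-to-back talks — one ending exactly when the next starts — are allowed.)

5

Order by finish time; keep every interval that doesn't clash with the previous kept one.
Sorted by end: (0,2)  (4,5)  (11,12)  (11,13)  (11,18)  (19,21)  (20,25)  (23,26)
take (0,2); take (4,5); take (11,12); take (19,21); skip (20,25); take (23,26).
Selected 5 talks.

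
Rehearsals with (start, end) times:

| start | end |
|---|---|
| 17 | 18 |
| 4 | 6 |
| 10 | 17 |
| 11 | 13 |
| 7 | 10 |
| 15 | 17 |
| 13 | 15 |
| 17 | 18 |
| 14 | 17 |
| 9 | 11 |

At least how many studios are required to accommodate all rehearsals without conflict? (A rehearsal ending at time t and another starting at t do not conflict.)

3

Count concurrent intervals with a sweep; the peak is the room count.
Events (time:±→running): 4:+→1 6:-→0 7:+→1 9:+→2 10:-→1 10:+→2 11:-→1 11:+→2 13:-→1 13:+→2 14:+→3 … peak 3.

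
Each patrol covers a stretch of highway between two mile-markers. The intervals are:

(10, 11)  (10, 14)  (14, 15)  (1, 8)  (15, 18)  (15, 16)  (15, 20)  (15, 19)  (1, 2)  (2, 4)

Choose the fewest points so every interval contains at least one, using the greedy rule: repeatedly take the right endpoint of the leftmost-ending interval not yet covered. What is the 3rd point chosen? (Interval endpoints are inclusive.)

Sorted: [1,2] [2,4] [1,8] [10,11] [10,14] [14,15] [15,16] [15,18] [15,19] [15,20]
{[1,2],[2,4],[1,8]} hit by 2; {[10,11],[10,14]} hit by 11; {[14,15],[15,16],[15,18],[15,19],[15,20]} hit by 15.
Points: 2, 11, 15 (3 total).

15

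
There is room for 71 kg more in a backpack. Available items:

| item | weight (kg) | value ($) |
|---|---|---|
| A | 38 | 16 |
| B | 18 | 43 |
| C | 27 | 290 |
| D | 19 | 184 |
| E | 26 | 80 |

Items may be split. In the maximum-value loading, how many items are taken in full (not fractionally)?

Sort by value per unit weight and fill in that order.
Order: C (290/27=10.74) > D (184/19=9.68) > E (80/26=3.08) > B (43/18=2.39) > A (16/38=0.42)
Fill: take C (27 @ 290) → take D (19 @ 184) → take 25/26 of E → 76.92; 71/71 used.
2 item(s) taken whole; one partial (take 25/26 of E).

2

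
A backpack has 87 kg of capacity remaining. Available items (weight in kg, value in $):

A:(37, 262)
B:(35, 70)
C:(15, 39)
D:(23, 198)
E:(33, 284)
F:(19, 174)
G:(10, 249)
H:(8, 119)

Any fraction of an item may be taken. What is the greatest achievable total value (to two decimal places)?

Ratios (sorted): G 24.90, H 14.88, F 9.16, D 8.61, E 8.61, A 7.08, C 2.60, B 2.00
take G (10 @ 249); take H (8 @ 119); take F (19 @ 174); take D (23 @ 198); take 27/33 of E → 232.36. Capacity used 87/87.
Total value = 972.36

972.36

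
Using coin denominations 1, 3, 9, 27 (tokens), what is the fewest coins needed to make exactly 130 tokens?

8

130 − 4×27→22 − 2×9→4 − 1×3→1 − 1×1→0
Total coins = 4 + 2 + 1 + 1 = 8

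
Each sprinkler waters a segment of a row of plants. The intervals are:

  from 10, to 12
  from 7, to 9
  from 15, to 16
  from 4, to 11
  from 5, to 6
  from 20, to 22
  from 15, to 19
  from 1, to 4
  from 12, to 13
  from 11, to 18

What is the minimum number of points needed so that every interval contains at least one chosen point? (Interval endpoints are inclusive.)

6

Sort by right endpoint; whenever an interval is uncovered, place a point at its right end.
By right end: [1,4]  [5,6]  [7,9]  [4,11]  [10,12]  [12,13]  [15,16]  [11,18]  [15,19]  [20,22]
[1,4] uncovered → point at 4; [5,6] uncovered → point at 6; [7,9] uncovered → point at 9; [10,12] uncovered → point at 12; [15,16] uncovered → point at 16; [20,22] uncovered → point at 22.
Points: 4, 6, 9, 12, 16, 22 (6 total).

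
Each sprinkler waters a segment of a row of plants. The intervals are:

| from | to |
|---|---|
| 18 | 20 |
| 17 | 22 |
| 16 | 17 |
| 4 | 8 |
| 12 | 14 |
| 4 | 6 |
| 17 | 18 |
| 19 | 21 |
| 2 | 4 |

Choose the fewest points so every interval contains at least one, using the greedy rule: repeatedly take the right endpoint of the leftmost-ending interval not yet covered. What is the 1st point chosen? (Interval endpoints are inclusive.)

By right end: [2,4]  [4,6]  [4,8]  [12,14]  [16,17]  [17,18]  [18,20]  [19,21]  [17,22]
[2,4] uncovered → point at 4; [12,14] uncovered → point at 14; [16,17] uncovered → point at 17; [18,20] uncovered → point at 20.
Points: 4, 14, 17, 20 (4 total).

4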